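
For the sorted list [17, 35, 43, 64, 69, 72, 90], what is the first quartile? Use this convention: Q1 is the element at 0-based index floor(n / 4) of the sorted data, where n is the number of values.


The list has n = 7 elements.
Q1 index = floor(7 / 4) = floor(1.75) = 1
Counting from index 0 in the sorted data, the element at index 1 is 35.
Final answer: 35


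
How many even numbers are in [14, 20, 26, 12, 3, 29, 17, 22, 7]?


Check each element:
  14 is even
  20 is even
  26 is even
  12 is even
  3 is odd
  29 is odd
  17 is odd
  22 is even
  7 is odd
Evens: [14, 20, 26, 12, 22]
Count of evens = 5
Final answer: 5


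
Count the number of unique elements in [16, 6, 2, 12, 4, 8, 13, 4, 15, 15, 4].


List all unique values:
Distinct values: [2, 4, 6, 8, 12, 13, 15, 16]
Count = 8
Final answer: 8


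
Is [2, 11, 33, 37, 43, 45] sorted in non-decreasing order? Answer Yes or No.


Check consecutive pairs:
  2 <= 11? True
  11 <= 33? True
  33 <= 37? True
  37 <= 43? True
  43 <= 45? True
Every consecutive pair is in order, so the list is non-decreasing.
Final answer: Yes


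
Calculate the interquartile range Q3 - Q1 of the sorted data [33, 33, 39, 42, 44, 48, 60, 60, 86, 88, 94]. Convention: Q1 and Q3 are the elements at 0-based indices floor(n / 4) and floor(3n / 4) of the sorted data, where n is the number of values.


The data has n = 11 elements.
Q1 index = floor(11 / 4) = floor(2.75) = 2; Q3 index = floor(3 * 11 / 4) = floor(8.25) = 8
Q1 = element at index 2 = 39
Q3 = element at index 8 = 86
IQR = 86 - 39 = 47
Final answer: 47


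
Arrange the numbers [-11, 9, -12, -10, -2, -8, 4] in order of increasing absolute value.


Compute absolute values:
  |-11| = 11
  |9| = 9
  |-12| = 12
  |-10| = 10
  |-2| = 2
  |-8| = 8
  |4| = 4
Absolute values in increasing order: 2 < 4 < 8 < 9 < 10 < 11 < 12
Listing the original numbers in that order gives the answer.
Final answer: [-2, 4, -8, 9, -10, -11, -12]


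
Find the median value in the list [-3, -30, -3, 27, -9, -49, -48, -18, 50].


First, sort the list: [-49, -48, -30, -18, -9, -3, -3, 27, 50]
The list has 9 elements (odd count).
The middle index is 4 (0-based), and the element there is -9.
Final answer: -9


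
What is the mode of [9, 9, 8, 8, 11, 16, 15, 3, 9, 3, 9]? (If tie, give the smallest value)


Count the frequency of each value:
  3 appears 2 time(s)
  8 appears 2 time(s)
  9 appears 4 time(s)
  11 appears 1 time(s)
  15 appears 1 time(s)
  16 appears 1 time(s)
Maximum frequency is 4.
Only 9 reaches that frequency, so it is the mode.
Final answer: 9


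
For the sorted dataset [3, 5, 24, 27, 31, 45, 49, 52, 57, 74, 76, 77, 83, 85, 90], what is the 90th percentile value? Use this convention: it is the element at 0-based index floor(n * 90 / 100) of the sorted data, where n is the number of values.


The dataset has n = 15 elements.
Index = floor(15 * 90 / 100) = floor(1350 / 100) = floor(13.5) = 13
Counting from index 0 in the sorted data, the element at index 13 is 85.
Final answer: 85


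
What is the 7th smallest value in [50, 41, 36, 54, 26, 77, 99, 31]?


Sort ascending: [26, 31, 36, 41, 50, 54, 77, 99]
The 7th element (1-indexed) is at index 6.
Value = 77
Final answer: 77


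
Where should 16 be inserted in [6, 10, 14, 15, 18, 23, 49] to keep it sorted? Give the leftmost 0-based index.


List is sorted: [6, 10, 14, 15, 18, 23, 49]
We need the leftmost position where 16 can be inserted, i.e. the first index whose element is >= 16 (or the end of the list if none is).
Binary search with low=0, high=7 (0-based indices):
  low=0, high=7, mid=3: a[3]=15 < 16, so low = 4
  low=4, high=7, mid=5: a[5]=23 >= 16, so high = 5
  low=4, high=5, mid=4: a[4]=18 >= 16, so high = 4
Now low = high = 4, so the insertion index is 4.
Final answer: 4


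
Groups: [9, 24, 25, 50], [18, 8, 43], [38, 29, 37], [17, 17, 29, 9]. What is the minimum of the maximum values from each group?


Find max of each group:
  Group 1: [9, 24, 25, 50] -> max = 50
  Group 2: [18, 8, 43] -> max = 43
  Group 3: [38, 29, 37] -> max = 38
  Group 4: [17, 17, 29, 9] -> max = 29
Maxes: [50, 43, 38, 29]
Minimum of maxes = 29
Final answer: 29


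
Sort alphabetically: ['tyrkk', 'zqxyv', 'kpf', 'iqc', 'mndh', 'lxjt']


Compare strings character by character (the first differing letter decides):
  'iqc' < 'kpf' since 'i' < 'k' at position 1
  'kpf' < 'lxjt' since 'k' < 'l' at position 1
  'lxjt' < 'mndh' since 'l' < 'm' at position 1
  'mndh' < 'tyrkk' since 'm' < 't' at position 1
  'tyrkk' < 'zqxyv' since 't' < 'z' at position 1
Chaining these comparisons gives the alphabetical order.
Final answer: ['iqc', 'kpf', 'lxjt', 'mndh', 'tyrkk', 'zqxyv']


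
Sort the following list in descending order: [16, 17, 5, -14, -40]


Original list: [16, 17, 5, -14, -40]
Repeatedly take the largest remaining element:
  Remaining [16, 17, 5, -14, -40] -> largest is 17
  Remaining [16, 5, -14, -40] -> largest is 16
  Remaining [5, -14, -40] -> largest is 5
  Remaining [-14, -40] -> largest is -14
  Remaining [-40] -> largest is -40
Collecting the picks in order gives the descending list.
Final answer: [17, 16, 5, -14, -40]


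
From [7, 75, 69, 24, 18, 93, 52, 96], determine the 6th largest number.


Sort descending: [96, 93, 75, 69, 52, 24, 18, 7]
The 6th element (1-indexed) is at index 5.
Value = 24
Final answer: 24


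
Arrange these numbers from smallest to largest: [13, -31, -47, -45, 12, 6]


Original list: [13, -31, -47, -45, 12, 6]
Repeatedly take the smallest remaining element:
  Remaining [13, -31, -47, -45, 12, 6] -> smallest is -47
  Remaining [13, -31, -45, 12, 6] -> smallest is -45
  Remaining [13, -31, 12, 6] -> smallest is -31
  Remaining [13, 12, 6] -> smallest is 6
  Remaining [13, 12] -> smallest is 12
  Remaining [13] -> smallest is 13
Collecting the picks in order gives the sorted list.
Final answer: [-47, -45, -31, 6, 12, 13]


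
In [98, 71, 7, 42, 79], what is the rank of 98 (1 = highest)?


Sort descending: [98, 79, 71, 42, 7]
Find 98 in the sorted list.
98 is at position 1.
Final answer: 1


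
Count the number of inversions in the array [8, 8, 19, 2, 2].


For each element, count the later elements that are smaller than it:
  8 (index 0): smaller elements after it = [2, 2] -> 2
  8 (index 1): smaller elements after it = [2, 2] -> 2
  19 (index 2): smaller elements after it = [2, 2] -> 2
  2 (index 3): smaller elements after it = [] -> 0
Total inversions = 2 + 2 + 2 + 0 = 6
Final answer: 6


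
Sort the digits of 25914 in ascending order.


The number 25914 has digits: 2, 5, 9, 1, 4
Sorted: 1, 2, 4, 5, 9
Joining the sorted digits gives the result.
Final answer: 12459


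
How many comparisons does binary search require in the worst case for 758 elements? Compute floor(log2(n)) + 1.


Binary search halves the search space each step.
Maximum comparisons = floor(log2(758)) + 1
log2(758) = 9.5661
floor(log2(758)) = 9, so 9 + 1 = 10
Final answer: 10


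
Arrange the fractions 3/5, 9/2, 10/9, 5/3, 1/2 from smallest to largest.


Convert to decimal for comparison:
  3/5 = 0.6
  9/2 = 4.5
  10/9 = 1.1111
  5/3 = 1.6667
  1/2 = 0.5
Decimals in increasing order: 0.5 < 0.6 < 1.1111 < 1.6667 < 4.5
Writing each back as its fraction gives the sorted order.
Final answer: 1/2, 3/5, 10/9, 5/3, 9/2


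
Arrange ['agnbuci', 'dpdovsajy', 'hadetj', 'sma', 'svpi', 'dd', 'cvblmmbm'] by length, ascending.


Compute lengths:
  'agnbuci' has length 7
  'dpdovsajy' has length 9
  'hadetj' has length 6
  'sma' has length 3
  'svpi' has length 4
  'dd' has length 2
  'cvblmmbm' has length 8
Lengths in increasing order: 2 < 3 < 4 < 6 < 7 < 8 < 9
Listing the words in that order gives the answer.
Final answer: ['dd', 'sma', 'svpi', 'hadetj', 'agnbuci', 'cvblmmbm', 'dpdovsajy']


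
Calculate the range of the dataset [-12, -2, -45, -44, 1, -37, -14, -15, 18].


Maximum value: 18
Minimum value: -45
Range = 18 - (-45) = 63
Final answer: 63


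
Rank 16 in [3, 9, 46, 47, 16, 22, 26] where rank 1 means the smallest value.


Sort ascending: [3, 9, 16, 22, 26, 46, 47]
Find 16 in the sorted list.
16 is at position 3 (1-indexed).
Final answer: 3


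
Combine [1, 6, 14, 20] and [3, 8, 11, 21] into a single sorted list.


List A: [1, 6, 14, 20]
List B: [3, 8, 11, 21]
Repeatedly compare the front elements and take the smaller:
  1 vs 3 -> take 1
  6 vs 3 -> take 3
  6 vs 8 -> take 6
  14 vs 8 -> take 8
  14 vs 11 -> take 11
  14 vs 21 -> take 14
  20 vs 21 -> take 20
  A is exhausted; append the rest of B: [21]
Final answer: [1, 3, 6, 8, 11, 14, 20, 21]


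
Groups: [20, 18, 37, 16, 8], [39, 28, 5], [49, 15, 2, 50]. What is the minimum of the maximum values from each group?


Find max of each group:
  Group 1: [20, 18, 37, 16, 8] -> max = 37
  Group 2: [39, 28, 5] -> max = 39
  Group 3: [49, 15, 2, 50] -> max = 50
Maxes: [37, 39, 50]
Minimum of maxes = 37
Final answer: 37


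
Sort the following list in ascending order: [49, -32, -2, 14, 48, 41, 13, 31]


Original list: [49, -32, -2, 14, 48, 41, 13, 31]
Repeatedly take the smallest remaining element:
  Remaining [49, -32, -2, 14, 48, 41, 13, 31] -> smallest is -32
  Remaining [49, -2, 14, 48, 41, 13, 31] -> smallest is -2
  Remaining [49, 14, 48, 41, 13, 31] -> smallest is 13
  Remaining [49, 14, 48, 41, 31] -> smallest is 14
  Remaining [49, 48, 41, 31] -> smallest is 31
  Remaining [49, 48, 41] -> smallest is 41
  Remaining [49, 48] -> smallest is 48
  Remaining [49] -> smallest is 49
Collecting the picks in order gives the sorted list.
Final answer: [-32, -2, 13, 14, 31, 41, 48, 49]


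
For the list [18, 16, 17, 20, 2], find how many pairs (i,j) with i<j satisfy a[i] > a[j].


For each element, count the later elements that are smaller than it:
  18 (index 0): smaller elements after it = [16, 17, 2] -> 3
  16 (index 1): smaller elements after it = [2] -> 1
  17 (index 2): smaller elements after it = [2] -> 1
  20 (index 3): smaller elements after it = [2] -> 1
Total inversions = 3 + 1 + 1 + 1 = 6
Final answer: 6


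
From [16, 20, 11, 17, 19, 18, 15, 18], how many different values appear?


List all unique values:
Distinct values: [11, 15, 16, 17, 18, 19, 20]
Count = 7
Final answer: 7


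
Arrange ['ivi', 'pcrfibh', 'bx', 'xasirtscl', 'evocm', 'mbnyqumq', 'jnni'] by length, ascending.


Compute lengths:
  'ivi' has length 3
  'pcrfibh' has length 7
  'bx' has length 2
  'xasirtscl' has length 9
  'evocm' has length 5
  'mbnyqumq' has length 8
  'jnni' has length 4
Lengths in increasing order: 2 < 3 < 4 < 5 < 7 < 8 < 9
Listing the words in that order gives the answer.
Final answer: ['bx', 'ivi', 'jnni', 'evocm', 'pcrfibh', 'mbnyqumq', 'xasirtscl']


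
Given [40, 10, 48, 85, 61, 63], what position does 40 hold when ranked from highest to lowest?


Sort descending: [85, 63, 61, 48, 40, 10]
Find 40 in the sorted list.
40 is at position 5.
Final answer: 5


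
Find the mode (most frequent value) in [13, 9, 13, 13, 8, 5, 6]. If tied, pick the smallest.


Count the frequency of each value:
  5 appears 1 time(s)
  6 appears 1 time(s)
  8 appears 1 time(s)
  9 appears 1 time(s)
  13 appears 3 time(s)
Maximum frequency is 3.
Only 13 reaches that frequency, so it is the mode.
Final answer: 13


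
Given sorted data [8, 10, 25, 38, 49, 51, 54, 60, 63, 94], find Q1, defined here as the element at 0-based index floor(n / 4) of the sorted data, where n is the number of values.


The list has n = 10 elements.
Q1 index = floor(10 / 4) = floor(2.5) = 2
Counting from index 0 in the sorted data, the element at index 2 is 25.
Final answer: 25


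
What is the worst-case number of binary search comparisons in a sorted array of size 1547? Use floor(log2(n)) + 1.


Binary search halves the search space each step.
Maximum comparisons = floor(log2(1547)) + 1
log2(1547) = 10.5953
floor(log2(1547)) = 10, so 10 + 1 = 11
Final answer: 11


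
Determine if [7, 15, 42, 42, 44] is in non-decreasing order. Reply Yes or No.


Check consecutive pairs:
  7 <= 15? True
  15 <= 42? True
  42 <= 42? True
  42 <= 44? True
Every consecutive pair is in order, so the list is non-decreasing.
Final answer: Yes


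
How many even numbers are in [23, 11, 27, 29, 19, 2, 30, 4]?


Check each element:
  23 is odd
  11 is odd
  27 is odd
  29 is odd
  19 is odd
  2 is even
  30 is even
  4 is even
Evens: [2, 30, 4]
Count of evens = 3
Final answer: 3


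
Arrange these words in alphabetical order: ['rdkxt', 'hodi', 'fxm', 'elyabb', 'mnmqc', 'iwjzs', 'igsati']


Compare strings character by character (the first differing letter decides):
  'elyabb' < 'fxm' since 'e' < 'f' at position 1
  'fxm' < 'hodi' since 'f' < 'h' at position 1
  'hodi' < 'igsati' since 'h' < 'i' at position 1
  'igsati' < 'iwjzs' since 'g' < 'w' at position 2
  'iwjzs' < 'mnmqc' since 'i' < 'm' at position 1
  'mnmqc' < 'rdkxt' since 'm' < 'r' at position 1
Chaining these comparisons gives the alphabetical order.
Final answer: ['elyabb', 'fxm', 'hodi', 'igsati', 'iwjzs', 'mnmqc', 'rdkxt']


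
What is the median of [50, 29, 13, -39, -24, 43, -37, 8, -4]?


First, sort the list: [-39, -37, -24, -4, 8, 13, 29, 43, 50]
The list has 9 elements (odd count).
The middle index is 4 (0-based), and the element there is 8.
Final answer: 8


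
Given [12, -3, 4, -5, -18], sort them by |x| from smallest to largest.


Compute absolute values:
  |12| = 12
  |-3| = 3
  |4| = 4
  |-5| = 5
  |-18| = 18
Absolute values in increasing order: 3 < 4 < 5 < 12 < 18
Listing the original numbers in that order gives the answer.
Final answer: [-3, 4, -5, 12, -18]


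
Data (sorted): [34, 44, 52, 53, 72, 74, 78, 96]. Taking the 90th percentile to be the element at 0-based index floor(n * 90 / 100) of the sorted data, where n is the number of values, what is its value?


The dataset has n = 8 elements.
Index = floor(8 * 90 / 100) = floor(720 / 100) = floor(7.2) = 7
Counting from index 0 in the sorted data, the element at index 7 is 96.
Final answer: 96


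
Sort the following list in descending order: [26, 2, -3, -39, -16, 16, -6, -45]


Original list: [26, 2, -3, -39, -16, 16, -6, -45]
Repeatedly take the largest remaining element:
  Remaining [26, 2, -3, -39, -16, 16, -6, -45] -> largest is 26
  Remaining [2, -3, -39, -16, 16, -6, -45] -> largest is 16
  Remaining [2, -3, -39, -16, -6, -45] -> largest is 2
  Remaining [-3, -39, -16, -6, -45] -> largest is -3
  Remaining [-39, -16, -6, -45] -> largest is -6
  Remaining [-39, -16, -45] -> largest is -16
  Remaining [-39, -45] -> largest is -39
  Remaining [-45] -> largest is -45
Collecting the picks in order gives the descending list.
Final answer: [26, 16, 2, -3, -6, -16, -39, -45]


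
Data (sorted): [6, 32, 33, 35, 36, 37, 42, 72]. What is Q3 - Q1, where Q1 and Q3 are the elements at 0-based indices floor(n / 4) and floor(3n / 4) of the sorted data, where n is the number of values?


The data has n = 8 elements.
Q1 index = floor(8 / 4) = floor(2) = 2; Q3 index = floor(3 * 8 / 4) = floor(6) = 6
Q1 = element at index 2 = 33
Q3 = element at index 6 = 42
IQR = 42 - 33 = 9
Final answer: 9


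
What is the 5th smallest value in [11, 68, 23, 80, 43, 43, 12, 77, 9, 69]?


Sort ascending: [9, 11, 12, 23, 43, 43, 68, 69, 77, 80]
The 5th element (1-indexed) is at index 4.
Value = 43
Final answer: 43


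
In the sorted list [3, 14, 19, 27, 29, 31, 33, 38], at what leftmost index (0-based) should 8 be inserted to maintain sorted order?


List is sorted: [3, 14, 19, 27, 29, 31, 33, 38]
We need the leftmost position where 8 can be inserted, i.e. the first index whose element is >= 8 (or the end of the list if none is).
Binary search with low=0, high=8 (0-based indices):
  low=0, high=8, mid=4: a[4]=29 >= 8, so high = 4
  low=0, high=4, mid=2: a[2]=19 >= 8, so high = 2
  low=0, high=2, mid=1: a[1]=14 >= 8, so high = 1
  low=0, high=1, mid=0: a[0]=3 < 8, so low = 1
Now low = high = 1, so the insertion index is 1.
Final answer: 1


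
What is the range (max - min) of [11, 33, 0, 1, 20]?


Maximum value: 33
Minimum value: 0
Range = 33 - 0 = 33
Final answer: 33


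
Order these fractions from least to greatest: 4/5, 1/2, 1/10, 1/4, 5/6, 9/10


Convert to decimal for comparison:
  4/5 = 0.8
  1/2 = 0.5
  1/10 = 0.1
  1/4 = 0.25
  5/6 = 0.8333
  9/10 = 0.9
Decimals in increasing order: 0.1 < 0.25 < 0.5 < 0.8 < 0.8333 < 0.9
Writing each back as its fraction gives the sorted order.
Final answer: 1/10, 1/4, 1/2, 4/5, 5/6, 9/10


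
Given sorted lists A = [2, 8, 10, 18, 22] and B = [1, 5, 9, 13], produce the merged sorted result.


List A: [2, 8, 10, 18, 22]
List B: [1, 5, 9, 13]
Repeatedly compare the front elements and take the smaller:
  2 vs 1 -> take 1
  2 vs 5 -> take 2
  8 vs 5 -> take 5
  8 vs 9 -> take 8
  10 vs 9 -> take 9
  10 vs 13 -> take 10
  18 vs 13 -> take 13
  B is exhausted; append the rest of A: [18, 22]
Final answer: [1, 2, 5, 8, 9, 10, 13, 18, 22]


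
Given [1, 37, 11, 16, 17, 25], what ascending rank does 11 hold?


Sort ascending: [1, 11, 16, 17, 25, 37]
Find 11 in the sorted list.
11 is at position 2 (1-indexed).
Final answer: 2


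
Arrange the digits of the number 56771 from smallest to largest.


The number 56771 has digits: 5, 6, 7, 7, 1
Sorted: 1, 5, 6, 7, 7
Joining the sorted digits gives the result.
Final answer: 15677


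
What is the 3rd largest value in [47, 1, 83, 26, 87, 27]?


Sort descending: [87, 83, 47, 27, 26, 1]
The 3rd element (1-indexed) is at index 2.
Value = 47
Final answer: 47


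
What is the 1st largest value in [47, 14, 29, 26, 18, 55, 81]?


Sort descending: [81, 55, 47, 29, 26, 18, 14]
The 1st element (1-indexed) is at index 0.
Value = 81
Final answer: 81


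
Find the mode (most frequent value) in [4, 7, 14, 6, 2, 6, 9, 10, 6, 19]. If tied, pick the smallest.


Count the frequency of each value:
  2 appears 1 time(s)
  4 appears 1 time(s)
  6 appears 3 time(s)
  7 appears 1 time(s)
  9 appears 1 time(s)
  10 appears 1 time(s)
  14 appears 1 time(s)
  19 appears 1 time(s)
Maximum frequency is 3.
Only 6 reaches that frequency, so it is the mode.
Final answer: 6


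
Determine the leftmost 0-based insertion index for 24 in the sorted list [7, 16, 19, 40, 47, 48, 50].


List is sorted: [7, 16, 19, 40, 47, 48, 50]
We need the leftmost position where 24 can be inserted, i.e. the first index whose element is >= 24 (or the end of the list if none is).
Binary search with low=0, high=7 (0-based indices):
  low=0, high=7, mid=3: a[3]=40 >= 24, so high = 3
  low=0, high=3, mid=1: a[1]=16 < 24, so low = 2
  low=2, high=3, mid=2: a[2]=19 < 24, so low = 3
Now low = high = 3, so the insertion index is 3.
Final answer: 3


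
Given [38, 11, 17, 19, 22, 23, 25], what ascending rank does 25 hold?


Sort ascending: [11, 17, 19, 22, 23, 25, 38]
Find 25 in the sorted list.
25 is at position 6 (1-indexed).
Final answer: 6


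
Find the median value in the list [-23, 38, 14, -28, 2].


First, sort the list: [-28, -23, 2, 14, 38]
The list has 5 elements (odd count).
The middle index is 2 (0-based), and the element there is 2.
Final answer: 2


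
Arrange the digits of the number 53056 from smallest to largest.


The number 53056 has digits: 5, 3, 0, 5, 6
Sorted: 0, 3, 5, 5, 6
Joining the sorted digits gives the result.
Final answer: 03556


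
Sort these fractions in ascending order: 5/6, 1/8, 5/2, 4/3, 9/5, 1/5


Convert to decimal for comparison:
  5/6 = 0.8333
  1/8 = 0.125
  5/2 = 2.5
  4/3 = 1.3333
  9/5 = 1.8
  1/5 = 0.2
Decimals in increasing order: 0.125 < 0.2 < 0.8333 < 1.3333 < 1.8 < 2.5
Writing each back as its fraction gives the sorted order.
Final answer: 1/8, 1/5, 5/6, 4/3, 9/5, 5/2


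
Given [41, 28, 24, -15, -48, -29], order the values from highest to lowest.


Original list: [41, 28, 24, -15, -48, -29]
Repeatedly take the largest remaining element:
  Remaining [41, 28, 24, -15, -48, -29] -> largest is 41
  Remaining [28, 24, -15, -48, -29] -> largest is 28
  Remaining [24, -15, -48, -29] -> largest is 24
  Remaining [-15, -48, -29] -> largest is -15
  Remaining [-48, -29] -> largest is -29
  Remaining [-48] -> largest is -48
Collecting the picks in order gives the descending list.
Final answer: [41, 28, 24, -15, -29, -48]


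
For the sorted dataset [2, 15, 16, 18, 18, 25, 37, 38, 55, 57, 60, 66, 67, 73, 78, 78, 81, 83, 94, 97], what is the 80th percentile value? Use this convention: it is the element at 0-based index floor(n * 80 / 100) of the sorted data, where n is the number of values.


The dataset has n = 20 elements.
Index = floor(20 * 80 / 100) = floor(1600 / 100) = floor(16) = 16
Counting from index 0 in the sorted data, the element at index 16 is 81.
Final answer: 81


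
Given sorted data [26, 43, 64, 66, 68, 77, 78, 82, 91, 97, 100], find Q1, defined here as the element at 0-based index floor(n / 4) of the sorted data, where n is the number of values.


The list has n = 11 elements.
Q1 index = floor(11 / 4) = floor(2.75) = 2
Counting from index 0 in the sorted data, the element at index 2 is 64.
Final answer: 64


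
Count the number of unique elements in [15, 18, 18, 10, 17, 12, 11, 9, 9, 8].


List all unique values:
Distinct values: [8, 9, 10, 11, 12, 15, 17, 18]
Count = 8
Final answer: 8


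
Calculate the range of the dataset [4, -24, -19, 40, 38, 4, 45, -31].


Maximum value: 45
Minimum value: -31
Range = 45 - (-31) = 76
Final answer: 76


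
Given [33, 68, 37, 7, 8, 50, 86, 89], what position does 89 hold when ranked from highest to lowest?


Sort descending: [89, 86, 68, 50, 37, 33, 8, 7]
Find 89 in the sorted list.
89 is at position 1.
Final answer: 1


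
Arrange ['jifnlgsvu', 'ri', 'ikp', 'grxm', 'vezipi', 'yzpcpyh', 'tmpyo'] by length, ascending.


Compute lengths:
  'jifnlgsvu' has length 9
  'ri' has length 2
  'ikp' has length 3
  'grxm' has length 4
  'vezipi' has length 6
  'yzpcpyh' has length 7
  'tmpyo' has length 5
Lengths in increasing order: 2 < 3 < 4 < 5 < 6 < 7 < 9
Listing the words in that order gives the answer.
Final answer: ['ri', 'ikp', 'grxm', 'tmpyo', 'vezipi', 'yzpcpyh', 'jifnlgsvu']


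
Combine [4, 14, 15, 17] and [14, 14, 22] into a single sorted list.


List A: [4, 14, 15, 17]
List B: [14, 14, 22]
Repeatedly compare the front elements and take the smaller:
  4 vs 14 -> take 4
  14 vs 14 -> take 14
  15 vs 14 -> take 14
  15 vs 14 -> take 14
  15 vs 22 -> take 15
  17 vs 22 -> take 17
  A is exhausted; append the rest of B: [22]
Final answer: [4, 14, 14, 14, 15, 17, 22]


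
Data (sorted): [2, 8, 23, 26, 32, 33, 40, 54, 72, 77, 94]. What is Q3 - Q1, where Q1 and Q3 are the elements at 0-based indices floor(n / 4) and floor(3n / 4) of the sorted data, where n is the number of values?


The data has n = 11 elements.
Q1 index = floor(11 / 4) = floor(2.75) = 2; Q3 index = floor(3 * 11 / 4) = floor(8.25) = 8
Q1 = element at index 2 = 23
Q3 = element at index 8 = 72
IQR = 72 - 23 = 49
Final answer: 49


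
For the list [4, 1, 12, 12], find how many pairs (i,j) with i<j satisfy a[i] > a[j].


For each element, count the later elements that are smaller than it:
  4 (index 0): smaller elements after it = [1] -> 1
  1 (index 1): smaller elements after it = [] -> 0
  12 (index 2): smaller elements after it = [] -> 0
Total inversions = 1 + 0 + 0 = 1
Final answer: 1


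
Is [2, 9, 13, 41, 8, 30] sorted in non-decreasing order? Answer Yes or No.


Check consecutive pairs:
  2 <= 9? True
  9 <= 13? True
  13 <= 41? True
  41 <= 8? False
  8 <= 30? True
1 consecutive pair(s) are out of order, so the list is not sorted.
Final answer: No


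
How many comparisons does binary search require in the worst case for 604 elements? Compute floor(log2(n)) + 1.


Binary search halves the search space each step.
Maximum comparisons = floor(log2(604)) + 1
log2(604) = 9.2384
floor(log2(604)) = 9, so 9 + 1 = 10
Final answer: 10


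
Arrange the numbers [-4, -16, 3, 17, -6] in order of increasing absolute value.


Compute absolute values:
  |-4| = 4
  |-16| = 16
  |3| = 3
  |17| = 17
  |-6| = 6
Absolute values in increasing order: 3 < 4 < 6 < 16 < 17
Listing the original numbers in that order gives the answer.
Final answer: [3, -4, -6, -16, 17]


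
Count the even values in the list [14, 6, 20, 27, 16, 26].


Check each element:
  14 is even
  6 is even
  20 is even
  27 is odd
  16 is even
  26 is even
Evens: [14, 6, 20, 16, 26]
Count of evens = 5
Final answer: 5


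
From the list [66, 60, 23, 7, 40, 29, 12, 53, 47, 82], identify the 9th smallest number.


Sort ascending: [7, 12, 23, 29, 40, 47, 53, 60, 66, 82]
The 9th element (1-indexed) is at index 8.
Value = 66
Final answer: 66


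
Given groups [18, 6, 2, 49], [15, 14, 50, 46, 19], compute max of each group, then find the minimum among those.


Find max of each group:
  Group 1: [18, 6, 2, 49] -> max = 49
  Group 2: [15, 14, 50, 46, 19] -> max = 50
Maxes: [49, 50]
Minimum of maxes = 49
Final answer: 49


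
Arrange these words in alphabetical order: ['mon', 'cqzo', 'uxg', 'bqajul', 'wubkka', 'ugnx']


Compare strings character by character (the first differing letter decides):
  'bqajul' < 'cqzo' since 'b' < 'c' at position 1
  'cqzo' < 'mon' since 'c' < 'm' at position 1
  'mon' < 'ugnx' since 'm' < 'u' at position 1
  'ugnx' < 'uxg' since 'g' < 'x' at position 2
  'uxg' < 'wubkka' since 'u' < 'w' at position 1
Chaining these comparisons gives the alphabetical order.
Final answer: ['bqajul', 'cqzo', 'mon', 'ugnx', 'uxg', 'wubkka']


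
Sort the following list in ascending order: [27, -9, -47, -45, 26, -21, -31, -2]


Original list: [27, -9, -47, -45, 26, -21, -31, -2]
Repeatedly take the smallest remaining element:
  Remaining [27, -9, -47, -45, 26, -21, -31, -2] -> smallest is -47
  Remaining [27, -9, -45, 26, -21, -31, -2] -> smallest is -45
  Remaining [27, -9, 26, -21, -31, -2] -> smallest is -31
  Remaining [27, -9, 26, -21, -2] -> smallest is -21
  Remaining [27, -9, 26, -2] -> smallest is -9
  Remaining [27, 26, -2] -> smallest is -2
  Remaining [27, 26] -> smallest is 26
  Remaining [27] -> smallest is 27
Collecting the picks in order gives the sorted list.
Final answer: [-47, -45, -31, -21, -9, -2, 26, 27]


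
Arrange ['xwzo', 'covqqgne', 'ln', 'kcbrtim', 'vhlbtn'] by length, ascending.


Compute lengths:
  'xwzo' has length 4
  'covqqgne' has length 8
  'ln' has length 2
  'kcbrtim' has length 7
  'vhlbtn' has length 6
Lengths in increasing order: 2 < 4 < 6 < 7 < 8
Listing the words in that order gives the answer.
Final answer: ['ln', 'xwzo', 'vhlbtn', 'kcbrtim', 'covqqgne']


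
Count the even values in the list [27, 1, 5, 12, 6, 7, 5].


Check each element:
  27 is odd
  1 is odd
  5 is odd
  12 is even
  6 is even
  7 is odd
  5 is odd
Evens: [12, 6]
Count of evens = 2
Final answer: 2


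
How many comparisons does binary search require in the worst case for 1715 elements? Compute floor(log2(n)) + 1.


Binary search halves the search space each step.
Maximum comparisons = floor(log2(1715)) + 1
log2(1715) = 10.744
floor(log2(1715)) = 10, so 10 + 1 = 11
Final answer: 11


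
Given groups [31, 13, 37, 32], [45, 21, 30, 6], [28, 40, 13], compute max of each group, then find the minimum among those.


Find max of each group:
  Group 1: [31, 13, 37, 32] -> max = 37
  Group 2: [45, 21, 30, 6] -> max = 45
  Group 3: [28, 40, 13] -> max = 40
Maxes: [37, 45, 40]
Minimum of maxes = 37
Final answer: 37


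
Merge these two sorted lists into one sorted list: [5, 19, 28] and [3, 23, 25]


List A: [5, 19, 28]
List B: [3, 23, 25]
Repeatedly compare the front elements and take the smaller:
  5 vs 3 -> take 3
  5 vs 23 -> take 5
  19 vs 23 -> take 19
  28 vs 23 -> take 23
  28 vs 25 -> take 25
  B is exhausted; append the rest of A: [28]
Final answer: [3, 5, 19, 23, 25, 28]


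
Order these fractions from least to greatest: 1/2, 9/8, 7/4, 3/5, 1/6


Convert to decimal for comparison:
  1/2 = 0.5
  9/8 = 1.125
  7/4 = 1.75
  3/5 = 0.6
  1/6 = 0.1667
Decimals in increasing order: 0.1667 < 0.5 < 0.6 < 1.125 < 1.75
Writing each back as its fraction gives the sorted order.
Final answer: 1/6, 1/2, 3/5, 9/8, 7/4


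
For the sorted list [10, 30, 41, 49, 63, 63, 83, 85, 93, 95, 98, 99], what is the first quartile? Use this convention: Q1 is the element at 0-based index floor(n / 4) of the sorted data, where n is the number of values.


The list has n = 12 elements.
Q1 index = floor(12 / 4) = floor(3) = 3
Counting from index 0 in the sorted data, the element at index 3 is 49.
Final answer: 49


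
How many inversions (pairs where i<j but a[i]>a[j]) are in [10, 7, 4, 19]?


For each element, count the later elements that are smaller than it:
  10 (index 0): smaller elements after it = [7, 4] -> 2
  7 (index 1): smaller elements after it = [4] -> 1
  4 (index 2): smaller elements after it = [] -> 0
Total inversions = 2 + 1 + 0 = 3
Final answer: 3


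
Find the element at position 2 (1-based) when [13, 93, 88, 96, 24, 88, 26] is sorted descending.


Sort descending: [96, 93, 88, 88, 26, 24, 13]
The 2nd element (1-indexed) is at index 1.
Value = 93
Final answer: 93


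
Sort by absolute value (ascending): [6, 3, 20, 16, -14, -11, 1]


Compute absolute values:
  |6| = 6
  |3| = 3
  |20| = 20
  |16| = 16
  |-14| = 14
  |-11| = 11
  |1| = 1
Absolute values in increasing order: 1 < 3 < 6 < 11 < 14 < 16 < 20
Listing the original numbers in that order gives the answer.
Final answer: [1, 3, 6, -11, -14, 16, 20]


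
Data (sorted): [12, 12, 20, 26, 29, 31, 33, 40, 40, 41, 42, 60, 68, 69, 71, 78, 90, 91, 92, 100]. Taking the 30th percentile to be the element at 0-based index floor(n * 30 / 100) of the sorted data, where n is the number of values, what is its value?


The dataset has n = 20 elements.
Index = floor(20 * 30 / 100) = floor(600 / 100) = floor(6) = 6
Counting from index 0 in the sorted data, the element at index 6 is 33.
Final answer: 33


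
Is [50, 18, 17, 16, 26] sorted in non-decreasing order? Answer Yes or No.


Check consecutive pairs:
  50 <= 18? False
  18 <= 17? False
  17 <= 16? False
  16 <= 26? True
3 consecutive pair(s) are out of order, so the list is not sorted.
Final answer: No


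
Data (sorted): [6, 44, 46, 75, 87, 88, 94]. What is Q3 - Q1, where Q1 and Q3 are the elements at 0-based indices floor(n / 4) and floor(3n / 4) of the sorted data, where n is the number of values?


The data has n = 7 elements.
Q1 index = floor(7 / 4) = floor(1.75) = 1; Q3 index = floor(3 * 7 / 4) = floor(5.25) = 5
Q1 = element at index 1 = 44
Q3 = element at index 5 = 88
IQR = 88 - 44 = 44
Final answer: 44


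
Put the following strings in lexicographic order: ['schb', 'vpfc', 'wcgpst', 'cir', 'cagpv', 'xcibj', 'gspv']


Compare strings character by character (the first differing letter decides):
  'cagpv' < 'cir' since 'a' < 'i' at position 2
  'cir' < 'gspv' since 'c' < 'g' at position 1
  'gspv' < 'schb' since 'g' < 's' at position 1
  'schb' < 'vpfc' since 's' < 'v' at position 1
  'vpfc' < 'wcgpst' since 'v' < 'w' at position 1
  'wcgpst' < 'xcibj' since 'w' < 'x' at position 1
Chaining these comparisons gives the alphabetical order.
Final answer: ['cagpv', 'cir', 'gspv', 'schb', 'vpfc', 'wcgpst', 'xcibj']


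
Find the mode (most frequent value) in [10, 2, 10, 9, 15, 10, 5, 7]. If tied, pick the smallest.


Count the frequency of each value:
  2 appears 1 time(s)
  5 appears 1 time(s)
  7 appears 1 time(s)
  9 appears 1 time(s)
  10 appears 3 time(s)
  15 appears 1 time(s)
Maximum frequency is 3.
Only 10 reaches that frequency, so it is the mode.
Final answer: 10


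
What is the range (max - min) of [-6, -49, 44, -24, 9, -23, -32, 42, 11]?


Maximum value: 44
Minimum value: -49
Range = 44 - (-49) = 93
Final answer: 93


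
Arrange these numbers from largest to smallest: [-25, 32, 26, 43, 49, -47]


Original list: [-25, 32, 26, 43, 49, -47]
Repeatedly take the largest remaining element:
  Remaining [-25, 32, 26, 43, 49, -47] -> largest is 49
  Remaining [-25, 32, 26, 43, -47] -> largest is 43
  Remaining [-25, 32, 26, -47] -> largest is 32
  Remaining [-25, 26, -47] -> largest is 26
  Remaining [-25, -47] -> largest is -25
  Remaining [-47] -> largest is -47
Collecting the picks in order gives the descending list.
Final answer: [49, 43, 32, 26, -25, -47]


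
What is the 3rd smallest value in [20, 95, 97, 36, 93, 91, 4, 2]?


Sort ascending: [2, 4, 20, 36, 91, 93, 95, 97]
The 3rd element (1-indexed) is at index 2.
Value = 20
Final answer: 20


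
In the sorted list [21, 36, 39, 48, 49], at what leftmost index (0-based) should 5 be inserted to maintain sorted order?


List is sorted: [21, 36, 39, 48, 49]
We need the leftmost position where 5 can be inserted, i.e. the first index whose element is >= 5 (or the end of the list if none is).
Binary search with low=0, high=5 (0-based indices):
  low=0, high=5, mid=2: a[2]=39 >= 5, so high = 2
  low=0, high=2, mid=1: a[1]=36 >= 5, so high = 1
  low=0, high=1, mid=0: a[0]=21 >= 5, so high = 0
Now low = high = 0, so the insertion index is 0.
Final answer: 0


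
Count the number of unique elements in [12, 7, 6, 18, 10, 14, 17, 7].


List all unique values:
Distinct values: [6, 7, 10, 12, 14, 17, 18]
Count = 7
Final answer: 7


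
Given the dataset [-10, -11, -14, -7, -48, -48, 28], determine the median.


First, sort the list: [-48, -48, -14, -11, -10, -7, 28]
The list has 7 elements (odd count).
The middle index is 3 (0-based), and the element there is -11.
Final answer: -11


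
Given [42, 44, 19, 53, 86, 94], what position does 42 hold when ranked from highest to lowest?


Sort descending: [94, 86, 53, 44, 42, 19]
Find 42 in the sorted list.
42 is at position 5.
Final answer: 5


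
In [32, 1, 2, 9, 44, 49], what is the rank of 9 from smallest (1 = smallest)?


Sort ascending: [1, 2, 9, 32, 44, 49]
Find 9 in the sorted list.
9 is at position 3 (1-indexed).
Final answer: 3


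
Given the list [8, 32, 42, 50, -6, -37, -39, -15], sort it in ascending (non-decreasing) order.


Original list: [8, 32, 42, 50, -6, -37, -39, -15]
Repeatedly take the smallest remaining element:
  Remaining [8, 32, 42, 50, -6, -37, -39, -15] -> smallest is -39
  Remaining [8, 32, 42, 50, -6, -37, -15] -> smallest is -37
  Remaining [8, 32, 42, 50, -6, -15] -> smallest is -15
  Remaining [8, 32, 42, 50, -6] -> smallest is -6
  Remaining [8, 32, 42, 50] -> smallest is 8
  Remaining [32, 42, 50] -> smallest is 32
  Remaining [42, 50] -> smallest is 42
  Remaining [50] -> smallest is 50
Collecting the picks in order gives the sorted list.
Final answer: [-39, -37, -15, -6, 8, 32, 42, 50]


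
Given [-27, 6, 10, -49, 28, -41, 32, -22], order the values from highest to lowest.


Original list: [-27, 6, 10, -49, 28, -41, 32, -22]
Repeatedly take the largest remaining element:
  Remaining [-27, 6, 10, -49, 28, -41, 32, -22] -> largest is 32
  Remaining [-27, 6, 10, -49, 28, -41, -22] -> largest is 28
  Remaining [-27, 6, 10, -49, -41, -22] -> largest is 10
  Remaining [-27, 6, -49, -41, -22] -> largest is 6
  Remaining [-27, -49, -41, -22] -> largest is -22
  Remaining [-27, -49, -41] -> largest is -27
  Remaining [-49, -41] -> largest is -41
  Remaining [-49] -> largest is -49
Collecting the picks in order gives the descending list.
Final answer: [32, 28, 10, 6, -22, -27, -41, -49]


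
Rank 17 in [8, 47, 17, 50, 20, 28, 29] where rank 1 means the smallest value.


Sort ascending: [8, 17, 20, 28, 29, 47, 50]
Find 17 in the sorted list.
17 is at position 2 (1-indexed).
Final answer: 2


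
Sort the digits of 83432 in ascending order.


The number 83432 has digits: 8, 3, 4, 3, 2
Sorted: 2, 3, 3, 4, 8
Joining the sorted digits gives the result.
Final answer: 23348


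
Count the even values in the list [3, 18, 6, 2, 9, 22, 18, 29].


Check each element:
  3 is odd
  18 is even
  6 is even
  2 is even
  9 is odd
  22 is even
  18 is even
  29 is odd
Evens: [18, 6, 2, 22, 18]
Count of evens = 5
Final answer: 5


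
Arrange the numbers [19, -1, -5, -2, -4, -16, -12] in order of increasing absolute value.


Compute absolute values:
  |19| = 19
  |-1| = 1
  |-5| = 5
  |-2| = 2
  |-4| = 4
  |-16| = 16
  |-12| = 12
Absolute values in increasing order: 1 < 2 < 4 < 5 < 12 < 16 < 19
Listing the original numbers in that order gives the answer.
Final answer: [-1, -2, -4, -5, -12, -16, 19]


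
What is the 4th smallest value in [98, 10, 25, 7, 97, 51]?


Sort ascending: [7, 10, 25, 51, 97, 98]
The 4th element (1-indexed) is at index 3.
Value = 51
Final answer: 51


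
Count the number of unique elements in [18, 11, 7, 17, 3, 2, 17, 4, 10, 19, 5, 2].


List all unique values:
Distinct values: [2, 3, 4, 5, 7, 10, 11, 17, 18, 19]
Count = 10
Final answer: 10


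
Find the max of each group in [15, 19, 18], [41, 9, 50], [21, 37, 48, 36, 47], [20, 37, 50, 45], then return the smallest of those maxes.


Find max of each group:
  Group 1: [15, 19, 18] -> max = 19
  Group 2: [41, 9, 50] -> max = 50
  Group 3: [21, 37, 48, 36, 47] -> max = 48
  Group 4: [20, 37, 50, 45] -> max = 50
Maxes: [19, 50, 48, 50]
Minimum of maxes = 19
Final answer: 19


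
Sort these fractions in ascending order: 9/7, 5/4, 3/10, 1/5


Convert to decimal for comparison:
  9/7 = 1.2857
  5/4 = 1.25
  3/10 = 0.3
  1/5 = 0.2
Decimals in increasing order: 0.2 < 0.3 < 1.25 < 1.2857
Writing each back as its fraction gives the sorted order.
Final answer: 1/5, 3/10, 5/4, 9/7


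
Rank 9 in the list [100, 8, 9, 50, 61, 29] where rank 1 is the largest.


Sort descending: [100, 61, 50, 29, 9, 8]
Find 9 in the sorted list.
9 is at position 5.
Final answer: 5


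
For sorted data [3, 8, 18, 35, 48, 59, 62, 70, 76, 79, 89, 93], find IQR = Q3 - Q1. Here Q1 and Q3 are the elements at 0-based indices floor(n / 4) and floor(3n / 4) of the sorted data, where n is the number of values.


The data has n = 12 elements.
Q1 index = floor(12 / 4) = floor(3) = 3; Q3 index = floor(3 * 12 / 4) = floor(9) = 9
Q1 = element at index 3 = 35
Q3 = element at index 9 = 79
IQR = 79 - 35 = 44
Final answer: 44


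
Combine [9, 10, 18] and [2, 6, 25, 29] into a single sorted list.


List A: [9, 10, 18]
List B: [2, 6, 25, 29]
Repeatedly compare the front elements and take the smaller:
  9 vs 2 -> take 2
  9 vs 6 -> take 6
  9 vs 25 -> take 9
  10 vs 25 -> take 10
  18 vs 25 -> take 18
  A is exhausted; append the rest of B: [25, 29]
Final answer: [2, 6, 9, 10, 18, 25, 29]


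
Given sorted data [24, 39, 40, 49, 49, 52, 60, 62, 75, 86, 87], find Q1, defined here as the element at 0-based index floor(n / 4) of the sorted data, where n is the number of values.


The list has n = 11 elements.
Q1 index = floor(11 / 4) = floor(2.75) = 2
Counting from index 0 in the sorted data, the element at index 2 is 40.
Final answer: 40


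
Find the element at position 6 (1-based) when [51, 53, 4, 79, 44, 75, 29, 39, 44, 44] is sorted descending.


Sort descending: [79, 75, 53, 51, 44, 44, 44, 39, 29, 4]
The 6th element (1-indexed) is at index 5.
Value = 44
Final answer: 44


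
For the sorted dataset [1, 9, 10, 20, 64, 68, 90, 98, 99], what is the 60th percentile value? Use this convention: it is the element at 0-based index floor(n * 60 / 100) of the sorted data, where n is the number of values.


The dataset has n = 9 elements.
Index = floor(9 * 60 / 100) = floor(540 / 100) = floor(5.4) = 5
Counting from index 0 in the sorted data, the element at index 5 is 68.
Final answer: 68


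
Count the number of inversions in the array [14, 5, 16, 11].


For each element, count the later elements that are smaller than it:
  14 (index 0): smaller elements after it = [5, 11] -> 2
  5 (index 1): smaller elements after it = [] -> 0
  16 (index 2): smaller elements after it = [11] -> 1
Total inversions = 2 + 0 + 1 = 3
Final answer: 3


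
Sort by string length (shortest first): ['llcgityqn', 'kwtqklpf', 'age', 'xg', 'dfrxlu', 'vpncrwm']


Compute lengths:
  'llcgityqn' has length 9
  'kwtqklpf' has length 8
  'age' has length 3
  'xg' has length 2
  'dfrxlu' has length 6
  'vpncrwm' has length 7
Lengths in increasing order: 2 < 3 < 6 < 7 < 8 < 9
Listing the words in that order gives the answer.
Final answer: ['xg', 'age', 'dfrxlu', 'vpncrwm', 'kwtqklpf', 'llcgityqn']
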